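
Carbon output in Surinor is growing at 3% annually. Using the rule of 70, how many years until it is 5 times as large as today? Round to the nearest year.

≈ 54 years

Doubling time ≈ 70/3 = 23.33 years.
5× is log₂ 5 ≈ 2.32 doublings, so ≈ 2.32 × 23.33 = 54 years.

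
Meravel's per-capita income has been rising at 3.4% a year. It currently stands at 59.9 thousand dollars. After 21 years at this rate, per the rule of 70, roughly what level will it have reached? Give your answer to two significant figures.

Doubling time ≈ 70/3.4 = 20.59 years.
21 years is 21/20.59 ≈ 1.02 doublings, a factor of 2^1.02 ≈ 2.03.
59.9 × 2.03 ≈ 120 thousand dollars.

roughly 120 thousand dollars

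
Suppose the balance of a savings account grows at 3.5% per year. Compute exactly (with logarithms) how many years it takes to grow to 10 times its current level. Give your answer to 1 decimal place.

t = ln(10) / ln(1 + 0.035) = 2.3026 / 0.034401 ≈ 66.93.

66.9 years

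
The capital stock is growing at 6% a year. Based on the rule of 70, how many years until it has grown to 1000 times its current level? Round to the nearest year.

One doubling takes 70/6 = 11.67 years.
Reaching 1000× takes log₂(1000) ≈ 9.97 doublings.
9.97 × 11.67 ≈ 116 years.

around 116 years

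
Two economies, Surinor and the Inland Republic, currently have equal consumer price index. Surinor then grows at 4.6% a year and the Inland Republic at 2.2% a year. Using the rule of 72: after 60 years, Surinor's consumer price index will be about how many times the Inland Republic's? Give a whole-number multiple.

approximately 4 times

Only the 2.4-point difference matters.
72/2.4 ≈ 30.00 years per doubling of the ratio; 60 years gives 2.00 doublings, so ≈ 4×.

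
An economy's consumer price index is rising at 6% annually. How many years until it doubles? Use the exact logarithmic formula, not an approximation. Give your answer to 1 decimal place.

t = ln(2) / ln(1 + 0.06) = 0.6931 / 0.058269 ≈ 11.89.

11.9 years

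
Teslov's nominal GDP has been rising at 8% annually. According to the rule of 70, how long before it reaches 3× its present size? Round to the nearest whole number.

≈ 14 years

Doubling time ≈ 70/8 = 8.75 years.
3× is log₂ 3 ≈ 1.58 doublings, so ≈ 1.58 × 8.75 = 14 years.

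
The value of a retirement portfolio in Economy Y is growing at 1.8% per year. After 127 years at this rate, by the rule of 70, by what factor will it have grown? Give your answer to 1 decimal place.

≈ 9.6 times

Doubles every ≈ 38.89 years (70/1.8).
127 years is 3.27 doublings; 2^3.27 ≈ 9.6×.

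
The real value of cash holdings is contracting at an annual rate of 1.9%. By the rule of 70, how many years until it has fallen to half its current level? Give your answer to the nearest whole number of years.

approximately 37 years

Falling at 1.9%, it halves about every 70/1.9 = 36.84 years.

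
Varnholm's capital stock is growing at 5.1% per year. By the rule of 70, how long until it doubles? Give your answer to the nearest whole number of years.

At 5.1%, doubling takes about 70/5.1 = 13.73 years.

approximately 14 years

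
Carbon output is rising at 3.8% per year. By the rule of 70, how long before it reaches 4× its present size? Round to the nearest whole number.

At 3.8% it doubles every 70/3.8 ≈ 18.42 years.
4 = 2^2, so 2 doublings → 37 years.

around 37 years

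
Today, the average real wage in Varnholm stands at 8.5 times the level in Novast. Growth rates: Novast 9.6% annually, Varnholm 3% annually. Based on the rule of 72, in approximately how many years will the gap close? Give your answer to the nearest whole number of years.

about 34 years

The growth-rate gap is 9.6% − 3% = 6.6 percentage points.
So the ratio between them halves every 72/6.6 ≈ 10.91 years.
An 8.5 times gap takes log₂(8.5) ≈ 3.09 halvings to close: 3.09 × 10.91 ≈ 34 years.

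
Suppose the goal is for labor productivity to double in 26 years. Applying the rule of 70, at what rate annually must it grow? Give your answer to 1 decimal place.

around 2.7% annually

70 / 26 ≈ 2.69, so about 2.7% annually.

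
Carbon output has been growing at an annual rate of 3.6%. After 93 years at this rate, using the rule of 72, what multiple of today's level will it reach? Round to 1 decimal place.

roughly 25.1 times

Doubling time ≈ 72/3.6 = 20.00 years.
93 years / 20.00 ≈ 4.65 doublings → factor 2^4.65 ≈ 25.1.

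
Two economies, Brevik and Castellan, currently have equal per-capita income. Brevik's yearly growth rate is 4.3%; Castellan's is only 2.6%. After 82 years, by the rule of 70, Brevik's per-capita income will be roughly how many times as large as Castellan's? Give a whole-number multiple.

Brevik pulls ahead at 1.7 pp per year, so the ratio doubles every 70/1.7 ≈ 41.18 years.
In 82 years that's 1.99 doublings: 2^1.99 ≈ 4.

around 4 times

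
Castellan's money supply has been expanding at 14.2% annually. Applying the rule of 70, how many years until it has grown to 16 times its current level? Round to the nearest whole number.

One doubling takes 70/14.2 = 4.93 years.
16 = 2^4, so 4 doublings → 20 years.

about 20 years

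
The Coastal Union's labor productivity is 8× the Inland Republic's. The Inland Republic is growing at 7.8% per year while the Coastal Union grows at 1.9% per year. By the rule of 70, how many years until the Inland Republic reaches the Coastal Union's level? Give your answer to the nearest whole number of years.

The growth-rate gap is 7.8% − 1.9% = 5.9 percentage points.
So the ratio between them halves every 70/5.9 ≈ 11.86 years.
An 8× gap closes after 3 halvings: 3 × 11.86 ≈ 36 years.

36 years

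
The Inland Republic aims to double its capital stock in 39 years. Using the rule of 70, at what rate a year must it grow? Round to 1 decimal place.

about 1.8%

70 / 39 ≈ 1.79, so about 1.8% a year.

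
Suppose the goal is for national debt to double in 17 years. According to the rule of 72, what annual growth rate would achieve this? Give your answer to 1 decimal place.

72 / 17 ≈ 4.24, so about 4.2% annually.

approximately 4.2%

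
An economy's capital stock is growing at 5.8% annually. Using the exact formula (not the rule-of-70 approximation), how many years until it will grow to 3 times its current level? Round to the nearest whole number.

t = ln(3) / ln(1 + 0.058) = 1.0986 / 0.056380 ≈ 19.49.
≈ 19 years.

19 years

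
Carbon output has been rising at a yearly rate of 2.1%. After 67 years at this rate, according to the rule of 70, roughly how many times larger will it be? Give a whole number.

At 2.1% one doubling takes ≈ 33.33 years; 67 years is 2 of them, so ×4.

about 4 times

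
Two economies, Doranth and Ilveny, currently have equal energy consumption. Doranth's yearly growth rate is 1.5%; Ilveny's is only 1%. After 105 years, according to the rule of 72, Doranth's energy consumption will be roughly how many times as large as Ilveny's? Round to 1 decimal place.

Doranth pulls ahead at 0.5 pp per year, so the ratio doubles every 72/0.5 ≈ 144.00 years.
In 105 years that's 0.73 doublings: 2^0.73 ≈ 1.7.

approximately 1.7 times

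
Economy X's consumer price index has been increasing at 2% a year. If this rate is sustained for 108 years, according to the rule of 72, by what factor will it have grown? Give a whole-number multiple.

approximately 8 times

Doubling time ≈ 72/2 = 36.00 years.
108/36.00 ≈ 3 doublings, so about 2^3 = 8×.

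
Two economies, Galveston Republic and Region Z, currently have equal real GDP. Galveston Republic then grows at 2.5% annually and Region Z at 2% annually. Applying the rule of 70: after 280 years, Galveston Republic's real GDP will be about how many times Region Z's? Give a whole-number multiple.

Only the 0.5-point difference matters.
70/0.5 ≈ 140.00 years per doubling of the ratio; 280 years gives 2.00 doublings, so ≈ 4×.

4 times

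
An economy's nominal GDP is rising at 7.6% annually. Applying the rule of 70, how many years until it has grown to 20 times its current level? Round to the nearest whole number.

At 7.6% it doubles every 70/7.6 ≈ 9.21 years.
20× is log₂ 20 ≈ 4.32 doublings, so ≈ 4.32 × 9.21 = 40 years.

roughly 40 years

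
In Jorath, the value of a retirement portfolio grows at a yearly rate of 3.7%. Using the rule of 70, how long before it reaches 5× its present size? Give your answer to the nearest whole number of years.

Doubling time ≈ 70/3.7 = 18.92 years.
5× is log₂ 5 ≈ 2.32 doublings, so ≈ 2.32 × 18.92 = 44 years.

roughly 44 years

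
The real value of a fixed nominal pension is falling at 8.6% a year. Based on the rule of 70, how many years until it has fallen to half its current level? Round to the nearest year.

around 8 years

The rule works in reverse for decay: 70/8.6 ≈ 8.14 years to halve.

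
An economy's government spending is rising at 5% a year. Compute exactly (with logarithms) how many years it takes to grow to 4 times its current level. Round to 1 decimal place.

28.4 years

t = ln(4) / ln(1 + 0.05) = 1.3863 / 0.048790 ≈ 28.41.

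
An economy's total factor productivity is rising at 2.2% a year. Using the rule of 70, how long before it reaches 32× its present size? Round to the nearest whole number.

159 years

Doubling time ≈ 70/2.2 = 31.82 years.
32 = 2^5, so 5 doublings → 159 years.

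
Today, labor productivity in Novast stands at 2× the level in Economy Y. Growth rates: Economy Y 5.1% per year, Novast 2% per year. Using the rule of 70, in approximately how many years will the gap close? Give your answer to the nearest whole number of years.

≈ 23 years

What matters is the difference: 3.1 pp.
Rule of 70 on the gap: the ratio halves every 70/3.1 ≈ 22.58 years.
A 2× gap closes after 1 halving: 1 × 22.58 ≈ 23 years.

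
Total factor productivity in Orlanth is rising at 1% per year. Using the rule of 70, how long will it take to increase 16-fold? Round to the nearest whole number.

At 1% it doubles every 70/1 ≈ 70.00 years.
16 = 2^4, so 4 doublings → 280 years.

approximately 280 years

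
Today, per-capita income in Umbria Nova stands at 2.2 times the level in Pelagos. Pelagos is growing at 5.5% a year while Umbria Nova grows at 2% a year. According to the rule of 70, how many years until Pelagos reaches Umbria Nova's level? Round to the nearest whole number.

What matters is the difference: 3.5 pp.
Rule of 70 on the gap: the ratio halves every 70/3.5 ≈ 20.00 years.
A 2.2 times gap takes log₂(2.2) ≈ 1.14 halvings to close: 1.14 × 20.00 ≈ 23 years.

about 23 years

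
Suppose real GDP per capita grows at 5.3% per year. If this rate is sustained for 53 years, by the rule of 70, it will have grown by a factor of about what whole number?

At 5.3% one doubling takes ≈ 13.21 years; 53 years is 4 of them, so ×16.

around 16 times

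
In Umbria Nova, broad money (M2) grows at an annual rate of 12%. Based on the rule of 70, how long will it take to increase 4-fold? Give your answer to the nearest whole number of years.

12 years

At 12% it doubles every 70/12 ≈ 5.83 years.
Getting to 4× needs 2 doublings: 2 × 5.83 ≈ 12 years.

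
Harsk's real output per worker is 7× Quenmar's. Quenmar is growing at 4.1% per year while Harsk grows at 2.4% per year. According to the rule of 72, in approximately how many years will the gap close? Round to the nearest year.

What matters is the difference: 1.7 pp.
Rule of 72 on the gap: the ratio halves every 72/1.7 ≈ 42.35 years.
A 7× gap takes log₂(7) ≈ 2.81 halvings to close: 2.81 × 42.35 ≈ 119 years.

about 119 years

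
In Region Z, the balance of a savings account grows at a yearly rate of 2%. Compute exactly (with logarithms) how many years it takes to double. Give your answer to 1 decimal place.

35.0 years

t = ln(2) / ln(1 + 0.02) = 0.6931 / 0.019803 ≈ 35.00.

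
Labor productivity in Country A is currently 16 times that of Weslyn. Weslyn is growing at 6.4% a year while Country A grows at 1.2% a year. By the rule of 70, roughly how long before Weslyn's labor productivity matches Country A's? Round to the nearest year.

The growth-rate gap is 6.4% − 1.2% = 5.2 percentage points.
So the ratio between them halves every 70/5.2 ≈ 13.46 years.
A 16 times gap closes after 4 halvings: 4 × 13.46 ≈ 54 years.

approximately 54 years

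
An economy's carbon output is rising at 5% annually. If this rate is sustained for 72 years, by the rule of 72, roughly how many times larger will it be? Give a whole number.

approximately 32 times

Doubling time ≈ 72/5 = 14.40 years.
72/14.40 ≈ 5 doublings, so about 2^5 = 32×.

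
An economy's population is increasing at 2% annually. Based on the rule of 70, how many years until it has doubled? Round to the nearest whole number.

Doubling time ≈ 70 / 2 = 35.00 years.

about 35 years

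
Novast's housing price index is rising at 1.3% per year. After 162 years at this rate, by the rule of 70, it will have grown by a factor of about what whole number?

70/1.3 ≈ 53.85 years per doubling.
162 years fits 3 doublings: 2^3 = 8.

8 times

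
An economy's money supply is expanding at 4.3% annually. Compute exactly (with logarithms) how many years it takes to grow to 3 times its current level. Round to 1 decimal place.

t = ln(3) / ln(1 + 0.043) = 1.0986 / 0.042101 ≈ 26.09.

26.1 years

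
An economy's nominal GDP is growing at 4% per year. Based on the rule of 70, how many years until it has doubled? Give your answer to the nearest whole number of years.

around 18 years

70/4 ≈ 17.50, so it doubles roughly every 18 years.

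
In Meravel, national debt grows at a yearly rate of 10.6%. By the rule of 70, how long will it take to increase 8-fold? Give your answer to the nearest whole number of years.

At 10.6% it doubles every 70/10.6 ≈ 6.60 years.
Getting to 8× needs 3 doublings: 3 × 6.60 ≈ 20 years.

≈ 20 years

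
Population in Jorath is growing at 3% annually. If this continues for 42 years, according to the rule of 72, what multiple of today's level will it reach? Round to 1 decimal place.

Doubling time ≈ 72/3 = 24.00 years.
42 years / 24.00 ≈ 1.75 doublings → factor 2^1.75 ≈ 3.4.

approximately 3.4 times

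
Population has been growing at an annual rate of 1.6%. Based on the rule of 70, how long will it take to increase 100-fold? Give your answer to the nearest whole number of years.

291 years

One doubling takes 70/1.6 = 43.75 years.
Reaching 100× takes log₂(100) ≈ 6.64 doublings.
6.64 × 43.75 ≈ 291 years.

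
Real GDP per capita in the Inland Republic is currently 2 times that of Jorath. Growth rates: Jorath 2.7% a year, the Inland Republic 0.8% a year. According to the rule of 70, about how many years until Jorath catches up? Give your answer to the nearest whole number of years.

about 37 years

Jorath gains on the Inland Republic at 2.7% − 0.8% = 1.9 points a year.
At that relative rate the gap halves every 70/1.9 ≈ 36.84 years.
A 2 times gap closes after 1 halving: 1 × 36.84 ≈ 37 years.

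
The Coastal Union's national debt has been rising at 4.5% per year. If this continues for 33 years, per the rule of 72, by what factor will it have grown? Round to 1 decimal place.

≈ 4.2 times

Doubles every ≈ 16.00 years (72/4.5).
33 years is 2.06 doublings; 2^2.06 ≈ 4.2×.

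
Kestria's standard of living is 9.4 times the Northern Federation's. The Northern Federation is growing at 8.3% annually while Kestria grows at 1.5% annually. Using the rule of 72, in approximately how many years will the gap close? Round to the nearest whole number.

34 years

the Northern Federation gains on Kestria at 8.3% − 1.5% = 6.8 points a year.
At that relative rate the gap halves every 72/6.8 ≈ 10.59 years.
A 9.4 times gap takes log₂(9.4) ≈ 3.23 halvings to close: 3.23 × 10.59 ≈ 34 years.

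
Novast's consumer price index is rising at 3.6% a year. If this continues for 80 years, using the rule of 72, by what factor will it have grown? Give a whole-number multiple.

roughly 16 times

At 3.6% one doubling takes ≈ 20.00 years; 80 years is 4 of them, so ×16.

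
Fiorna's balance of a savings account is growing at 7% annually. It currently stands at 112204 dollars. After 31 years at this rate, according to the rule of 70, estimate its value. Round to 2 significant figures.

Doubling time ≈ 70/7 = 10.00 years.
31 years is 31/10.00 ≈ 3.10 doublings, a factor of 2^3.10 ≈ 8.57.
112204 × 8.57 ≈ 960000 dollars.

roughly 960000 dollars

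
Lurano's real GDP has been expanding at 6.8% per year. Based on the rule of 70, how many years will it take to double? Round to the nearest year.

around 10 years

Doubling time ≈ 70 / 6.8 = 10.29 years.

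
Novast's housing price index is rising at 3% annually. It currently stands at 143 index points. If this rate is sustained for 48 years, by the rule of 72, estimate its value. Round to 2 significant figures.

Doubling time ≈ 72/3 = 24.00 years.
48 years is 48/24.00 ≈ 2.00 doublings, a factor of 2^2.00 ≈ 4.00.
143 × 4.00 ≈ 570 index points.

roughly 570 index points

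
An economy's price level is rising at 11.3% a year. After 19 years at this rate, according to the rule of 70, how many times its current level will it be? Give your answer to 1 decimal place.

approximately 8.4 times

Doubles every ≈ 6.19 years (70/11.3).
19 years is 3.07 doublings; 2^3.07 ≈ 8.4×.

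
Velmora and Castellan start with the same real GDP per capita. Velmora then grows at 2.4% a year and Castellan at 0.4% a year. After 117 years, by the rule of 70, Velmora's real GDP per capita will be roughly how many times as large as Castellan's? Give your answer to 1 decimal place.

Only the 2-point difference matters.
70/2 ≈ 35.00 years per doubling of the ratio; 117 years gives 3.34 doublings, so ≈ 10.1×.

about 10.1 times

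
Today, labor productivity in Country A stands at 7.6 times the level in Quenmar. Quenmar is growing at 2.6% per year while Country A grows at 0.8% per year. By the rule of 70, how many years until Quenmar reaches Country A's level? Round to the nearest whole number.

114 years

The growth-rate gap is 2.6% − 0.8% = 1.8 percentage points.
So the ratio between them halves every 70/1.8 ≈ 38.89 years.
A 7.6 times gap takes log₂(7.6) ≈ 2.93 halvings to close: 2.93 × 38.89 ≈ 114 years.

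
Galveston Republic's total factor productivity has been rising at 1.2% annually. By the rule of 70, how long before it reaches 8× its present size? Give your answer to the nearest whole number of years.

≈ 175 years

One doubling takes 70/1.2 = 58.33 years.
8 = 2^3, so 3 doublings → 175 years.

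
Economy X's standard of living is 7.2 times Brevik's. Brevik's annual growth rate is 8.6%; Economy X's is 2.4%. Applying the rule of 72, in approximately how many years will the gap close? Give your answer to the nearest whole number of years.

Brevik gains on Economy X at 8.6% − 2.4% = 6.2 points a year.
At that relative rate the gap halves every 72/6.2 ≈ 11.61 years.
A 7.2 times gap takes log₂(7.2) ≈ 2.85 halvings to close: 2.85 × 11.61 ≈ 33 years.

≈ 33 years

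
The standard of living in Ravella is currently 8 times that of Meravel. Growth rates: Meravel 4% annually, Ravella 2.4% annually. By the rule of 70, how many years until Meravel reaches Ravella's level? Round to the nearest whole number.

What matters is the difference: 1.6 pp.
Rule of 70 on the gap: the ratio halves every 70/1.6 ≈ 43.75 years.
An 8 times gap closes after 3 halvings: 3 × 43.75 ≈ 131 years.

approximately 131 years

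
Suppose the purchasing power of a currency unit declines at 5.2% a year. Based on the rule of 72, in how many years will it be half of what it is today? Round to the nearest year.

Halving time ≈ 72 / 5.2 = 13.85 → 14 years.

about 14 years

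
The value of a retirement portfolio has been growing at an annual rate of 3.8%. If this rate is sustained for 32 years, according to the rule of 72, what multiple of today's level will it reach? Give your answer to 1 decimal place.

3.2 times

Doubles every ≈ 18.95 years (72/3.8).
32 years is 1.69 doublings; 2^1.69 ≈ 3.2×.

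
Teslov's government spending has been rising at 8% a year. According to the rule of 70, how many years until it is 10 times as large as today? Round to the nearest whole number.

At 8% it doubles every 70/8 ≈ 8.75 years.
10× is log₂ 10 ≈ 3.32 doublings, so ≈ 3.32 × 8.75 = 29 years.

29 years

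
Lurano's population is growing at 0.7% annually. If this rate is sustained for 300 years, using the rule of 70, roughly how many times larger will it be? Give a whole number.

around 8 times

Doubling time ≈ 70/0.7 = 100.00 years.
300/100.00 ≈ 3 doublings, so about 2^3 = 8×.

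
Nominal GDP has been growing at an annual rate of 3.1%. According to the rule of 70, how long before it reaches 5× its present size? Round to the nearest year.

Doubling time ≈ 70/3.1 = 22.58 years.
5× is log₂ 5 ≈ 2.32 doublings, so ≈ 2.32 × 22.58 = 52 years.

approximately 52 years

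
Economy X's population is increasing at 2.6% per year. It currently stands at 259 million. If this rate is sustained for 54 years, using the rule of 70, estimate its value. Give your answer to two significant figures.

Doubling time ≈ 70/2.6 = 26.92 years.
54 years is 54/26.92 ≈ 2.01 doublings, a factor of 2^2.01 ≈ 4.03.
259 × 4.03 ≈ 1000 million.

around 1000 million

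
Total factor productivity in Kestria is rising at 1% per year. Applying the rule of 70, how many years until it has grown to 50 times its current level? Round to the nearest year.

≈ 395 years

One doubling takes 70/1 = 70.00 years.
50× is log₂ 50 ≈ 5.64 doublings, so ≈ 5.64 × 70.00 = 395 years.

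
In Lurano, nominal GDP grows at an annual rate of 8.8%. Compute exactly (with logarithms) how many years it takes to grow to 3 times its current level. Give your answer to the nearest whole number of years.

t = ln(3) / ln(1 + 0.088) = 1.0986 / 0.084341 ≈ 13.03.
≈ 13 years.

13 years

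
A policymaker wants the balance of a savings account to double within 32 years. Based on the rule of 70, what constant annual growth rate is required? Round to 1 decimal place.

about 2.2%

70 / 32 ≈ 2.19, so about 2.2% a year.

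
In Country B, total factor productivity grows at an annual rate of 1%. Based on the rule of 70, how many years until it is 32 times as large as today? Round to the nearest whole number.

One doubling takes 70/1 = 70.00 years.
32 = 2^5, so 5 doublings → 350 years.

about 350 years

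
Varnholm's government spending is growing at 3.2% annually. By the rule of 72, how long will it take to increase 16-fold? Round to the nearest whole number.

approximately 90 years

One doubling takes 72/3.2 = 22.50 years.
16× is 4 doublings, so 4 × 22.50 ≈ 90 years.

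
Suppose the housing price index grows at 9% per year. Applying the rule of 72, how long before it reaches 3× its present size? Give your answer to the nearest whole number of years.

13 years

At 9% it doubles every 72/9 ≈ 8.00 years.
3× is log₂ 3 ≈ 1.58 doublings, so ≈ 1.58 × 8.00 = 13 years.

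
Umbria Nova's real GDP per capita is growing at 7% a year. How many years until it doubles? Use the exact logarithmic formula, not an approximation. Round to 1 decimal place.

t = ln(2) / ln(1 + 0.07) = 0.6931 / 0.067659 ≈ 10.24.

10.2 years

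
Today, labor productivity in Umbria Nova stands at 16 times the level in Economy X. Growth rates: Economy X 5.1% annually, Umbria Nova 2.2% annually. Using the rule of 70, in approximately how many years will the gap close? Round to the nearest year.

around 97 years

The growth-rate gap is 5.1% − 2.2% = 2.9 percentage points.
So the ratio between them halves every 70/2.9 ≈ 24.14 years.
A 16 times gap closes after 4 halvings: 4 × 24.14 ≈ 97 years.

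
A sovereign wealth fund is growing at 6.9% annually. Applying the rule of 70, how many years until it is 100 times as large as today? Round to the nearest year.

One doubling takes 70/6.9 = 10.14 years.
Reaching 100× takes log₂(100) ≈ 6.64 doublings.
6.64 × 10.14 ≈ 67 years.

67 years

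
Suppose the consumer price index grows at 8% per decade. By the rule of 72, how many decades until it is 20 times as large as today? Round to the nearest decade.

about 39 decades

At 8% it doubles every 72/8 ≈ 9.00 decades.
20× is log₂ 20 ≈ 4.32 doublings, so ≈ 4.32 × 9.00 = 39 decades.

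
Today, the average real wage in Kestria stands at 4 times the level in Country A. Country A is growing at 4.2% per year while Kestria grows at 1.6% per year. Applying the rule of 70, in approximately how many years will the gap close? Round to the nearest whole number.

roughly 54 years

Country A gains on Kestria at 4.2% − 1.6% = 2.6 points a year.
At that relative rate the gap halves every 70/2.6 ≈ 26.92 years.
A 4 times gap closes after 2 halvings: 2 × 26.92 ≈ 54 years.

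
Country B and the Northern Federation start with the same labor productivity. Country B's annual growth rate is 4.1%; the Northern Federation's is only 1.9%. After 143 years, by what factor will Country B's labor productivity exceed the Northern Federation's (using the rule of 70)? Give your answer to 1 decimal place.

about 22.5 times

Country B pulls ahead at 2.2 pp per year, so the ratio doubles every 70/2.2 ≈ 31.82 years.
In 143 years that's 4.49 doublings: 2^4.49 ≈ 22.5.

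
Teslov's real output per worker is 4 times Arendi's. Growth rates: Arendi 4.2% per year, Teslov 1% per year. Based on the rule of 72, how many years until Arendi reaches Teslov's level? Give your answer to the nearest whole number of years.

45 years

What matters is the difference: 3.2 pp.
Rule of 72 on the gap: the ratio halves every 72/3.2 ≈ 22.50 years.
A 4 times gap closes after 2 halvings: 2 × 22.50 ≈ 45 years.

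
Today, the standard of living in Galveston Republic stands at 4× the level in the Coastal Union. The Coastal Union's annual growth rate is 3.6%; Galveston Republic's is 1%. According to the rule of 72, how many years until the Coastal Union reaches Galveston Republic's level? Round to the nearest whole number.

≈ 55 years

the Coastal Union gains on Galveston Republic at 3.6% − 1% = 2.6 points a year.
At that relative rate the gap halves every 72/2.6 ≈ 27.69 years.
A 4× gap closes after 2 halvings: 2 × 27.69 ≈ 55 years.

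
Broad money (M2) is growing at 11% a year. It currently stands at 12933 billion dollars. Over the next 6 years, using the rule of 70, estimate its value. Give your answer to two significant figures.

Doubling time ≈ 70/11 = 6.36 years.
6 years is 6/6.36 ≈ 0.94 doublings, a factor of 2^0.94 ≈ 1.92.
12933 × 1.92 ≈ 25000 billion dollars.

≈ 25000 billion dollars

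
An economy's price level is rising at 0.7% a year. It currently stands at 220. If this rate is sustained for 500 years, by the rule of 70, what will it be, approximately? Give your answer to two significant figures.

Doubling time ≈ 70/0.7 = 100.00 years.
500 years is 500/100.00 ≈ 5.00 doublings, a factor of 2^5.00 ≈ 32.00.
220 × 32.00 ≈ 7000.

around 7000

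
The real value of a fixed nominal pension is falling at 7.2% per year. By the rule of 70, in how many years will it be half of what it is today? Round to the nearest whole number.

about 10 years

The rule works in reverse for decay: 70/7.2 ≈ 9.72 years to halve.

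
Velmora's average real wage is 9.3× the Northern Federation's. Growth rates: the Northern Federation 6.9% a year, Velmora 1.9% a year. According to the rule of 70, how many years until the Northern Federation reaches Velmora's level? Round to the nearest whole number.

The growth-rate gap is 6.9% − 1.9% = 5 percentage points.
So the ratio between them halves every 70/5 ≈ 14.00 years.
A 9.3× gap takes log₂(9.3) ≈ 3.22 halvings to close: 3.22 × 14.00 ≈ 45 years.

approximately 45 years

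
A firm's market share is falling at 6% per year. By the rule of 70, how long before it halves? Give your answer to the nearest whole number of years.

≈ 12 years

The rule works in reverse for decay: 70/6 ≈ 11.67 years to halve.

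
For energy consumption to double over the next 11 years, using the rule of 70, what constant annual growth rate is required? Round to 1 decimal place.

about 6.4%

70 / 11 ≈ 6.36, so about 6.4% annually.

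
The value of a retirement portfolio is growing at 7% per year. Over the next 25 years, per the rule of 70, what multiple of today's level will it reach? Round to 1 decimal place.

Doubling time ≈ 70/7 = 10.00 years.
25 years / 10.00 ≈ 2.50 doublings → factor 2^2.50 ≈ 5.7.

≈ 5.7 times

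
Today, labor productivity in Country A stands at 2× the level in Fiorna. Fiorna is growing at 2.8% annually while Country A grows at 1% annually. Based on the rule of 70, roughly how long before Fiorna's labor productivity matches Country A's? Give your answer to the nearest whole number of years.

roughly 39 years

What matters is the difference: 1.8 pp.
Rule of 70 on the gap: the ratio halves every 70/1.8 ≈ 38.89 years.
A 2× gap closes after 1 halving: 1 × 38.89 ≈ 39 years.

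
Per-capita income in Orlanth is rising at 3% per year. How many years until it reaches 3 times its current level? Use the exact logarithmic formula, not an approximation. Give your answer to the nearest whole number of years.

t = ln(3) / ln(1 + 0.03) = 1.0986 / 0.029559 ≈ 37.17.
≈ 37 years.

37 years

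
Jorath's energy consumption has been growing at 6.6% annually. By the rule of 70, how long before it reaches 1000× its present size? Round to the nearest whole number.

Doubling time ≈ 70/6.6 = 10.61 years.
Reaching 1000× takes log₂(1000) ≈ 9.97 doublings.
9.97 × 10.61 ≈ 106 years.

approximately 106 years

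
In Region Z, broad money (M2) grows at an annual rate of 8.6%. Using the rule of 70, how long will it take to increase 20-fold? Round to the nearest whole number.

At 8.6% it doubles every 70/8.6 ≈ 8.14 years.
Reaching 20× takes log₂(20) ≈ 4.32 doublings.
4.32 × 8.14 ≈ 35 years.

35 years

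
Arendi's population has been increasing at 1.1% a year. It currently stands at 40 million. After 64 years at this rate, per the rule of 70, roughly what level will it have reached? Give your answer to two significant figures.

It doubles every 70/1.1 ≈ 63.64 years, so 64 years is 1.01 doublings.
2^1.01 ≈ 2.01; 40 × 2.01 ≈ 80 million.

roughly 80 million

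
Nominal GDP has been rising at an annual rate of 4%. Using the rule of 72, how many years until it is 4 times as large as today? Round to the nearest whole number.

roughly 36 years

One doubling takes 72/4 = 18.00 years.
4× is 2 doublings, so 2 × 18.00 ≈ 36 years.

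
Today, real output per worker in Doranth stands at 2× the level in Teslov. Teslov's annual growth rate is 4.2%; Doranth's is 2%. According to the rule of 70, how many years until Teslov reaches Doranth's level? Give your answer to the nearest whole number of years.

The growth-rate gap is 4.2% − 2% = 2.2 percentage points.
So the ratio between them halves every 70/2.2 ≈ 31.82 years.
A 2× gap closes after 1 halving: 1 × 31.82 ≈ 32 years.

≈ 32 years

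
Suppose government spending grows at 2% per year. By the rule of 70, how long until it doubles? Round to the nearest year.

≈ 35 years

70/2 ≈ 35.00, so it doubles roughly every 35 years.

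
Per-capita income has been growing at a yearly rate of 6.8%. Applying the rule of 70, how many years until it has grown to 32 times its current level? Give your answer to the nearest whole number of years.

One doubling takes 70/6.8 = 10.29 years.
32 = 2^5, so 5 doublings → 51 years.

roughly 51 years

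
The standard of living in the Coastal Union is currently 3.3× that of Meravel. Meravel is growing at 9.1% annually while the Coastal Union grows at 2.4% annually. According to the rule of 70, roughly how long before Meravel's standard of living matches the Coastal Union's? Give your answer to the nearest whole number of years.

about 18 years

What matters is the difference: 6.7 pp.
Rule of 70 on the gap: the ratio halves every 70/6.7 ≈ 10.45 years.
A 3.3× gap takes log₂(3.3) ≈ 1.72 halvings to close: 1.72 × 10.45 ≈ 18 years.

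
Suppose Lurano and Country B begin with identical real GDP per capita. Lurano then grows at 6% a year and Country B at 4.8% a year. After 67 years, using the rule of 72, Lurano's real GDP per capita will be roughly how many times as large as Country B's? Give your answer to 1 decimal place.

roughly 2.2 times

Rate gap = 6% − 4.8% = 1.2 points.
The ratio doubles every 72/1.2 ≈ 60.00 years.
67/60.00 ≈ 1.12 doublings → ratio ≈ 2^1.12 ≈ 2.2.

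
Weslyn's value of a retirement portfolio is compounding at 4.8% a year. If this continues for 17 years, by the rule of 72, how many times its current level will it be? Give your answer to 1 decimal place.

roughly 2.2 times

Doubles every ≈ 15.00 years (72/4.8).
17 years is 1.13 doublings; 2^1.13 ≈ 2.2×.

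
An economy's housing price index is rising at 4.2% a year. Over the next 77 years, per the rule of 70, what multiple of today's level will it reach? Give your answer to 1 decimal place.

Doubling time ≈ 70/4.2 = 16.67 years.
77 years / 16.67 ≈ 4.62 doublings → factor 2^4.62 ≈ 24.6.

roughly 24.6 times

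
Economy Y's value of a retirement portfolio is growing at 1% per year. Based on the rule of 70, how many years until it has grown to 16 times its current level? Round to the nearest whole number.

approximately 280 years

Doubling time ≈ 70/1 = 70.00 years.
16 = 2^4, so 4 doublings → 280 years.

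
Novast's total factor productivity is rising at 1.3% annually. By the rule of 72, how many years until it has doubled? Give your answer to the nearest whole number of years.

72/1.3 ≈ 55.38, so it doubles roughly every 55 years.

≈ 55 years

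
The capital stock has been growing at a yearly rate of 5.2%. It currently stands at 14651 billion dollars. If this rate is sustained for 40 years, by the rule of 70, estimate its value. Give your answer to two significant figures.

It doubles every 70/5.2 ≈ 13.46 years, so 40 years is 2.97 doublings.
2^2.97 ≈ 7.84; 14651 × 7.84 ≈ 110000 billion dollars.

about 110000 billion dollars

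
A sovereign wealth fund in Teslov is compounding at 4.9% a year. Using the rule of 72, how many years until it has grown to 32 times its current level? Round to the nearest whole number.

around 73 years

One doubling takes 72/4.9 = 14.69 years.
Getting to 32× needs 5 doublings: 5 × 14.69 ≈ 73 years.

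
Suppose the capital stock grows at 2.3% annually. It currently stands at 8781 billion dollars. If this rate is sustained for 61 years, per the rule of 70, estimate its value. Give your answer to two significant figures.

Doubling time ≈ 70/2.3 = 30.43 years.
61 years is 61/30.43 ≈ 2.00 doublings, a factor of 2^2.00 ≈ 4.00.
8781 × 4.00 ≈ 35000 billion dollars.

approximately 35000 billion dollars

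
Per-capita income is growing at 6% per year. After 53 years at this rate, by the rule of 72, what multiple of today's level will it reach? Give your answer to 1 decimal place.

Doubles every ≈ 12.00 years (72/6).
53 years is 4.42 doublings; 2^4.42 ≈ 21.4×.

≈ 21.4 times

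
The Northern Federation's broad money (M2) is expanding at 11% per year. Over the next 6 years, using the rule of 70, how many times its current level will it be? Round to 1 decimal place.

Doubling time ≈ 70/11 = 6.36 years.
6 years / 6.36 ≈ 0.94 doublings → factor 2^0.94 ≈ 1.9.

around 1.9 times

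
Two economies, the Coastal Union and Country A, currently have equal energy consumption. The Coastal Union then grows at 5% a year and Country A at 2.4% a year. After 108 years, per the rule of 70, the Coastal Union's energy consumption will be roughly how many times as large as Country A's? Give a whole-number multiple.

Only the 2.6-point difference matters.
70/2.6 ≈ 26.92 years per doubling of the ratio; 108 years gives 4.01 doublings, so ≈ 16×.

around 16 times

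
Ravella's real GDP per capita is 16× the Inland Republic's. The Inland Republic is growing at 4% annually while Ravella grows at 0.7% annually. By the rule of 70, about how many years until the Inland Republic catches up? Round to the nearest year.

85 years

The growth-rate gap is 4% − 0.7% = 3.3 percentage points.
So the ratio between them halves every 70/3.3 ≈ 21.21 years.
A 16× gap closes after 4 halvings: 4 × 21.21 ≈ 85 years.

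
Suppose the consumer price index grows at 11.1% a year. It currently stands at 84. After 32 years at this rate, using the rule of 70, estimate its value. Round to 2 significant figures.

It doubles every 70/11.1 ≈ 6.31 years, so 32 years is 5.07 doublings.
2^5.07 ≈ 33.59; 84 × 33.59 ≈ 2800.

about 2800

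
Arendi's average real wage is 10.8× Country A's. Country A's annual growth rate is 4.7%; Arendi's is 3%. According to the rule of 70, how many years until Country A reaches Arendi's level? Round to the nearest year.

Country A gains on Arendi at 4.7% − 3% = 1.7 points a year.
At that relative rate the gap halves every 70/1.7 ≈ 41.18 years.
A 10.8× gap takes log₂(10.8) ≈ 3.43 halvings to close: 3.43 × 41.18 ≈ 141 years.

about 141 years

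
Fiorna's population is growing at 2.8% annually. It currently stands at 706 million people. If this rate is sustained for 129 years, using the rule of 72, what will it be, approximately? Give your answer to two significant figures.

approximately 23000 million people

Doubling time ≈ 72/2.8 = 25.71 years.
129 years is 129/25.71 ≈ 5.02 doublings, a factor of 2^5.02 ≈ 32.45.
706 × 32.45 ≈ 23000 million people.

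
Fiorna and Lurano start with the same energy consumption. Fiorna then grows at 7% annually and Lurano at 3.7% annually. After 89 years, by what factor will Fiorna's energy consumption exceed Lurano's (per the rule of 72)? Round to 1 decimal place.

around 16.9 times

Fiorna pulls ahead at 3.3 pp per year, so the ratio doubles every 72/3.3 ≈ 21.82 years.
In 89 years that's 4.08 doublings: 2^4.08 ≈ 16.9.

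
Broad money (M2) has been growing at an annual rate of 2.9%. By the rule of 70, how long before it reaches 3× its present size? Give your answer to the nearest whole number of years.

around 38 years

One doubling takes 70/2.9 = 24.14 years.
3× is log₂ 3 ≈ 1.58 doublings, so ≈ 1.58 × 24.14 = 38 years.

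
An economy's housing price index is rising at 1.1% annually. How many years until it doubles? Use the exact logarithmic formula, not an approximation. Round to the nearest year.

63 years

t = ln(2) / ln(1 + 0.011) = 0.6931 / 0.010940 ≈ 63.35.
≈ 63 years.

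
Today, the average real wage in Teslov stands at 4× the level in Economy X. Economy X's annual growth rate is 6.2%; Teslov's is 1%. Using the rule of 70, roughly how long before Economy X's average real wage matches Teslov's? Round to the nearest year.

roughly 27 years

What matters is the difference: 5.2 pp.
Rule of 70 on the gap: the ratio halves every 70/5.2 ≈ 13.46 years.
A 4× gap closes after 2 halvings: 2 × 13.46 ≈ 27 years.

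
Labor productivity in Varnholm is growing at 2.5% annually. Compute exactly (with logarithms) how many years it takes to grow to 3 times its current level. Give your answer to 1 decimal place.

44.5 years

t = ln(3) / ln(1 + 0.025) = 1.0986 / 0.024693 ≈ 44.49.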